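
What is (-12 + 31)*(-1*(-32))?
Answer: 608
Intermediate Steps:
(-12 + 31)*(-1*(-32)) = 19*32 = 608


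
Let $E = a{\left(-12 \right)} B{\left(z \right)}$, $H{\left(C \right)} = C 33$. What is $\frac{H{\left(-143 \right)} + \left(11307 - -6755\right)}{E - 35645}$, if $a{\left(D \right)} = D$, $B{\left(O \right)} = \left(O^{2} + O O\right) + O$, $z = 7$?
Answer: $- \frac{1213}{3355} \approx -0.36155$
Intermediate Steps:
$H{\left(C \right)} = 33 C$
$B{\left(O \right)} = O + 2 O^{2}$ ($B{\left(O \right)} = \left(O^{2} + O^{2}\right) + O = 2 O^{2} + O = O + 2 O^{2}$)
$E = -1260$ ($E = - 12 \cdot 7 \left(1 + 2 \cdot 7\right) = - 12 \cdot 7 \left(1 + 14\right) = - 12 \cdot 7 \cdot 15 = \left(-12\right) 105 = -1260$)
$\frac{H{\left(-143 \right)} + \left(11307 - -6755\right)}{E - 35645} = \frac{33 \left(-143\right) + \left(11307 - -6755\right)}{-1260 - 35645} = \frac{-4719 + \left(11307 + 6755\right)}{-36905} = \left(-4719 + 18062\right) \left(- \frac{1}{36905}\right) = 13343 \left(- \frac{1}{36905}\right) = - \frac{1213}{3355}$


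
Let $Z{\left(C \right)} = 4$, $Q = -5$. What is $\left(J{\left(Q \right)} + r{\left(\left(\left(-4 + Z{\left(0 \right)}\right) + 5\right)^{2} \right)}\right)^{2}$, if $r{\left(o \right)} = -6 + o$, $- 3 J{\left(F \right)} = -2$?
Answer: $\frac{3481}{9} \approx 386.78$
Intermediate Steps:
$J{\left(F \right)} = \frac{2}{3}$ ($J{\left(F \right)} = \left(- \frac{1}{3}\right) \left(-2\right) = \frac{2}{3}$)
$\left(J{\left(Q \right)} + r{\left(\left(\left(-4 + Z{\left(0 \right)}\right) + 5\right)^{2} \right)}\right)^{2} = \left(\frac{2}{3} - \left(6 - \left(\left(-4 + 4\right) + 5\right)^{2}\right)\right)^{2} = \left(\frac{2}{3} - \left(6 - \left(0 + 5\right)^{2}\right)\right)^{2} = \left(\frac{2}{3} - \left(6 - 5^{2}\right)\right)^{2} = \left(\frac{2}{3} + \left(-6 + 25\right)\right)^{2} = \left(\frac{2}{3} + 19\right)^{2} = \left(\frac{59}{3}\right)^{2} = \frac{3481}{9}$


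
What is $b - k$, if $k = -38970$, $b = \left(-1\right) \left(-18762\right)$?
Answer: $57732$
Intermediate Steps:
$b = 18762$
$b - k = 18762 - -38970 = 18762 + 38970 = 57732$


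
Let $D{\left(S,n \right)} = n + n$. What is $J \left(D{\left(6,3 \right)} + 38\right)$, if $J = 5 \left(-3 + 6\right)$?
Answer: $660$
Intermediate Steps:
$D{\left(S,n \right)} = 2 n$
$J = 15$ ($J = 5 \cdot 3 = 15$)
$J \left(D{\left(6,3 \right)} + 38\right) = 15 \left(2 \cdot 3 + 38\right) = 15 \left(6 + 38\right) = 15 \cdot 44 = 660$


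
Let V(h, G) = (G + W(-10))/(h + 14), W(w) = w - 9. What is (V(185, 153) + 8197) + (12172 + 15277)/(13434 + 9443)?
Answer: 37325558900/4552523 ≈ 8198.9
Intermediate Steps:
W(w) = -9 + w
V(h, G) = (-19 + G)/(14 + h) (V(h, G) = (G + (-9 - 10))/(h + 14) = (G - 19)/(14 + h) = (-19 + G)/(14 + h))
(V(185, 153) + 8197) + (12172 + 15277)/(13434 + 9443) = ((-19 + 153)/(14 + 185) + 8197) + (12172 + 15277)/(13434 + 9443) = (134/199 + 8197) + 27449/22877 = 1631337/199 + 27449/22877 = 37325558900/4552523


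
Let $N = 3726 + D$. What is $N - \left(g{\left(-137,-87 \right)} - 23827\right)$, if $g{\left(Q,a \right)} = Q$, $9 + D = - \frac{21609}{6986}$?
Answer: $\frac{27622551}{998} \approx 27678.0$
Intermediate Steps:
$D = - \frac{12069}{998}$ ($D = -9 - \frac{21609}{6986} = -9 - \frac{3087}{998} = - \frac{12069}{998} \approx -12.093$)
$N = \frac{3706479}{998}$ ($N = 3726 - \frac{12069}{998} = \frac{3706479}{998} \approx 3713.9$)
$N - \left(g{\left(-137,-87 \right)} - 23827\right) = \frac{3706479}{998} - \left(-137 - 23827\right) = \frac{3706479}{998} - -23964 = \frac{3706479}{998} + 23964 = \frac{27622551}{998}$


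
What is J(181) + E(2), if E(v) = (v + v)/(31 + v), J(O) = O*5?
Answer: 29869/33 ≈ 905.12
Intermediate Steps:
J(O) = 5*O
E(v) = 2*v/(31 + v) (E(v) = (2*v)/(31 + v) = 2*v/(31 + v))
J(181) + E(2) = 5*181 + 2*2/(31 + 2) = 905 + 2*2/33 = 905 + 2*2*(1/33) = 905 + 4/33 = 29869/33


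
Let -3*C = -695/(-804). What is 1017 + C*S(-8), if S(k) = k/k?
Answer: 2452309/2412 ≈ 1016.7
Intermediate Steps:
C = -695/2412 (C = -(-695)/(3*(-804)) = -(-695)*(-1)/(3*804) = -⅓*695/804 = -695/2412 ≈ -0.28814)
S(k) = 1
1017 + C*S(-8) = 1017 - 695/2412*1 = 1017 - 695/2412 = 2452309/2412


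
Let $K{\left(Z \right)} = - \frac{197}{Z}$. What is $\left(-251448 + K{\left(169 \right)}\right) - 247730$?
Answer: $- \frac{84361279}{169} \approx -4.9918 \cdot 10^{5}$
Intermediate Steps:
$\left(-251448 + K{\left(169 \right)}\right) - 247730 = \left(-251448 - \frac{197}{169}\right) - 247730 = - \frac{42494909}{169} - 247730 = - \frac{84361279}{169}$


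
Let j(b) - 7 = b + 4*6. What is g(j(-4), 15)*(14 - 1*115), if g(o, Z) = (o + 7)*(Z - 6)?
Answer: -30906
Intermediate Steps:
j(b) = 31 + b (j(b) = 7 + (b + 4*6) = 7 + (b + 24) = 7 + (24 + b) = 31 + b)
g(o, Z) = (-6 + Z)*(7 + o) (g(o, Z) = (7 + o)*(-6 + Z) = (-6 + Z)*(7 + o))
g(j(-4), 15)*(14 - 1*115) = (-42 - 6*(31 - 4) + 7*15 + 15*(31 - 4))*(14 - 1*115) = (-42 - 6*27 + 105 + 15*27)*(14 - 115) = (-42 - 162 + 105 + 405)*(-101) = 306*(-101) = -30906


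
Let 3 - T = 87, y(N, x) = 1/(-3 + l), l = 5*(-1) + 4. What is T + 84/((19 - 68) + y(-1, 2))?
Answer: -16884/197 ≈ -85.706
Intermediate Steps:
l = -1 (l = -5 + 4 = -1)
y(N, x) = -¼ (y(N, x) = 1/(-3 - 1) = 1/(-4) = -¼)
T = -84 (T = 3 - 1*87 = 3 - 87 = -84)
T + 84/((19 - 68) + y(-1, 2)) = -84 + 84/((19 - 68) - ¼) = -84 + 84/(-49 - ¼) = -84 + 84/(-197/4) = -84 + 84*(-4/197) = -84 - 336/197 = -16884/197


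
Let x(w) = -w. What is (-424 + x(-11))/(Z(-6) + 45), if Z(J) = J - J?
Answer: -413/45 ≈ -9.1778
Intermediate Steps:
Z(J) = 0
(-424 + x(-11))/(Z(-6) + 45) = (-424 - 1*(-11))/(0 + 45) = (-424 + 11)/45 = -413*1/45 = -413/45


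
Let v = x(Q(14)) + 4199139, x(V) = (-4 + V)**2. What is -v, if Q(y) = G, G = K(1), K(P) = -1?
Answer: -4199164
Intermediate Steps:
G = -1
Q(y) = -1
v = 4199164 (v = (-4 - 1)**2 + 4199139 = (-5)**2 + 4199139 = 25 + 4199139 = 4199164)
-v = -1*4199164 = -4199164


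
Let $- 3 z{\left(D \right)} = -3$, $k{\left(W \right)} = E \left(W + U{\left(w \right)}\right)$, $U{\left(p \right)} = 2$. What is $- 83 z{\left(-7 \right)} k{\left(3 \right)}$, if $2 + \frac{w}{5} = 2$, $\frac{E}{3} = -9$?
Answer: $11205$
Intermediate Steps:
$E = -27$ ($E = 3 \left(-9\right) = -27$)
$w = 0$ ($w = -10 + 5 \cdot 2 = -10 + 10 = 0$)
$k{\left(W \right)} = -54 - 27 W$ ($k{\left(W \right)} = - 27 \left(W + 2\right) = - 27 \left(2 + W\right) = -54 - 27 W$)
$z{\left(D \right)} = 1$ ($z{\left(D \right)} = \left(- \frac{1}{3}\right) \left(-3\right) = 1$)
$- 83 z{\left(-7 \right)} k{\left(3 \right)} = \left(-83\right) 1 \left(-54 - 81\right) = - 83 \left(-54 - 81\right) = \left(-83\right) \left(-135\right) = 11205$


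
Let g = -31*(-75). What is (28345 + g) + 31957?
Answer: 62627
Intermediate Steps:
g = 2325
(28345 + g) + 31957 = (28345 + 2325) + 31957 = 30670 + 31957 = 62627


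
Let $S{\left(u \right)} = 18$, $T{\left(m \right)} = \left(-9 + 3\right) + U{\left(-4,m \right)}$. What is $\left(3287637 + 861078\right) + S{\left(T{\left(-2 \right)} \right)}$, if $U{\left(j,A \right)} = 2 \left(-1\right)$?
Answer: $4148733$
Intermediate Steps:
$U{\left(j,A \right)} = -2$
$T{\left(m \right)} = -8$ ($T{\left(m \right)} = \left(-9 + 3\right) - 2 = -6 - 2 = -8$)
$\left(3287637 + 861078\right) + S{\left(T{\left(-2 \right)} \right)} = \left(3287637 + 861078\right) + 18 = 4148715 + 18 = 4148733$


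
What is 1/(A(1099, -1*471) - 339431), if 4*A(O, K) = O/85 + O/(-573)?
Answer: -48705/16531852777 ≈ -2.9461e-6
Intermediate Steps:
A(O, K) = 122*O/48705 (A(O, K) = (O/85 + O/(-573))/4 = (O*(1/85) + O*(-1/573))/4 = (O/85 - O/573)/4 = (488*O/48705)/4 = 122*O/48705)
1/(A(1099, -1*471) - 339431) = 1/((122/48705)*1099 - 339431) = 1/(134078/48705 - 339431) = 1/(-16531852777/48705) = -48705/16531852777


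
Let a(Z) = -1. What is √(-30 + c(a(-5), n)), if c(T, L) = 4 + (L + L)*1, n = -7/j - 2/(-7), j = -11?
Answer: 2*I*√35805/77 ≈ 4.9149*I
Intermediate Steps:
n = 71/77 (n = -7/(-11) - 2/(-7) = -7*(-1/11) - 2*(-⅐) = 7/11 + 2/7 = 71/77 ≈ 0.92208)
c(T, L) = 4 + 2*L (c(T, L) = 4 + (2*L)*1 = 4 + 2*L)
√(-30 + c(a(-5), n)) = √(-30 + (4 + 2*(71/77))) = √(-30 + (4 + 142/77)) = √(-30 + 450/77) = √(-1860/77) = 2*I*√35805/77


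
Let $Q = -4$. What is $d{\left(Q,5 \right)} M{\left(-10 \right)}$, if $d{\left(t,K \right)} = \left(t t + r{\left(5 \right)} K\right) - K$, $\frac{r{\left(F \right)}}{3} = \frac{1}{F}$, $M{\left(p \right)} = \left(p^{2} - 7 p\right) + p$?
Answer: $2240$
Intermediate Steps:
$M{\left(p \right)} = p^{2} - 6 p$
$r{\left(F \right)} = \frac{3}{F}$
$d{\left(t,K \right)} = t^{2} - \frac{2 K}{5}$ ($d{\left(t,K \right)} = \left(t t + \frac{3}{5} K\right) - K = \left(t^{2} + 3 \cdot \frac{1}{5} K\right) - K = \left(t^{2} + \frac{3 K}{5}\right) - K = t^{2} - \frac{2 K}{5}$)
$d{\left(Q,5 \right)} M{\left(-10 \right)} = \left(\left(-4\right)^{2} - 2\right) \left(- 10 \left(-6 - 10\right)\right) = \left(16 - 2\right) \left(\left(-10\right) \left(-16\right)\right) = 14 \cdot 160 = 2240$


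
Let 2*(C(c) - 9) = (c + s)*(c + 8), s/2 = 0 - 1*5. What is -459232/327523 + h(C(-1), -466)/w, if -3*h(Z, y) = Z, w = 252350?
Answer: -99329121049/70843224900 ≈ -1.4021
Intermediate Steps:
s = -10 (s = 2*(0 - 1*5) = 2*(0 - 5) = 2*(-5) = -10)
C(c) = 9 + (-10 + c)*(8 + c)/2 (C(c) = 9 + ((c - 10)*(c + 8))/2 = 9 + ((-10 + c)*(8 + c))/2 = 9 + (-10 + c)*(8 + c)/2)
h(Z, y) = -Z/3
-459232/327523 + h(C(-1), -466)/w = -459232/327523 - (-31 + (½)*(-1)² - 1*(-1))/3/252350 = -459232*1/327523 - (-31 + (½)*1 + 1)/3*(1/252350) = -459232/327523 - (-31 + ½ + 1)/3*(1/252350) = -459232/327523 - ⅓*(-59/2)*(1/252350) = -459232/327523 + (59/6)*(1/252350) = -459232/327523 + 59/1514100 = -99329121049/70843224900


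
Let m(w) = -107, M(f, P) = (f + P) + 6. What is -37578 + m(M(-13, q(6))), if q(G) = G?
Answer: -37685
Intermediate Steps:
M(f, P) = 6 + P + f (M(f, P) = (P + f) + 6 = 6 + P + f)
-37578 + m(M(-13, q(6))) = -37578 - 107 = -37685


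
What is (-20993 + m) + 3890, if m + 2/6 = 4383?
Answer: -38161/3 ≈ -12720.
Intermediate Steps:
m = 13148/3 (m = -1/3 + 4383 = 13148/3 ≈ 4382.7)
(-20993 + m) + 3890 = (-20993 + 13148/3) + 3890 = -49831/3 + 3890 = -38161/3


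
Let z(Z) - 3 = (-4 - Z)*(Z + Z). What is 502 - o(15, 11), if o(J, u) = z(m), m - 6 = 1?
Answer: 653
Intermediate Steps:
m = 7 (m = 6 + 1 = 7)
z(Z) = 3 + 2*Z*(-4 - Z) (z(Z) = 3 + (-4 - Z)*(Z + Z) = 3 + (-4 - Z)*(2*Z) = 3 + 2*Z*(-4 - Z))
o(J, u) = -151 (o(J, u) = 3 - 8*7 - 2*7**2 = 3 - 56 - 2*49 = 3 - 56 - 98 = -151)
502 - o(15, 11) = 502 - 1*(-151) = 502 + 151 = 653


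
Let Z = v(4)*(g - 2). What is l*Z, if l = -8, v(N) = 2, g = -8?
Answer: 160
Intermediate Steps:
Z = -20 (Z = 2*(-8 - 2) = 2*(-10) = -20)
l*Z = -8*(-20) = 160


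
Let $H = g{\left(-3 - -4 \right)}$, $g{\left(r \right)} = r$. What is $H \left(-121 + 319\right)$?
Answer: $198$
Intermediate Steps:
$H = 1$ ($H = -3 - -4 = -3 + 4 = 1$)
$H \left(-121 + 319\right) = 1 \left(-121 + 319\right) = 1 \cdot 198 = 198$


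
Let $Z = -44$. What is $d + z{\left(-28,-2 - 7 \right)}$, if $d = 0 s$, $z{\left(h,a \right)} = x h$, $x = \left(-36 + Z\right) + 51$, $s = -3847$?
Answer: $812$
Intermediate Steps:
$x = -29$ ($x = \left(-36 - 44\right) + 51 = -80 + 51 = -29$)
$z{\left(h,a \right)} = - 29 h$
$d = 0$ ($d = 0 \left(-3847\right) = 0$)
$d + z{\left(-28,-2 - 7 \right)} = 0 - -812 = 0 + 812 = 812$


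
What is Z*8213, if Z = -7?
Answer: -57491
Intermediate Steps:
Z*8213 = -7*8213 = -57491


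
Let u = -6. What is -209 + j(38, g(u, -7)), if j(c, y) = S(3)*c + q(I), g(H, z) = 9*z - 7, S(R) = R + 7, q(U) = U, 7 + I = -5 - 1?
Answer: 158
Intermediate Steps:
I = -13 (I = -7 + (-5 - 1) = -7 - 6 = -13)
S(R) = 7 + R
g(H, z) = -7 + 9*z
j(c, y) = -13 + 10*c (j(c, y) = (7 + 3)*c - 13 = 10*c - 13 = -13 + 10*c)
-209 + j(38, g(u, -7)) = -209 + (-13 + 10*38) = -209 + (-13 + 380) = -209 + 367 = 158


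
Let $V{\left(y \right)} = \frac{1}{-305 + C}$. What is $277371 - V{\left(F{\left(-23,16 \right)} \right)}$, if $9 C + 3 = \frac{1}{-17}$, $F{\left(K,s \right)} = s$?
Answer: $\frac{12957941160}{46717} \approx 2.7737 \cdot 10^{5}$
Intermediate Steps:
$C = - \frac{52}{153}$ ($C = - \frac{1}{3} + \frac{1}{9 \left(-17\right)} = - \frac{1}{3} + \frac{1}{9} \left(- \frac{1}{17}\right) = - \frac{1}{3} - \frac{1}{153} = - \frac{52}{153} \approx -0.33987$)
$V{\left(y \right)} = - \frac{153}{46717}$ ($V{\left(y \right)} = \frac{1}{-305 - \frac{52}{153}} = \frac{1}{- \frac{46717}{153}} = - \frac{153}{46717}$)
$277371 - V{\left(F{\left(-23,16 \right)} \right)} = 277371 - - \frac{153}{46717} = 277371 + \frac{153}{46717} = \frac{12957941160}{46717}$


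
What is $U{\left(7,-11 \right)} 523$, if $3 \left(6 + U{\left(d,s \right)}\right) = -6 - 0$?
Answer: $-4184$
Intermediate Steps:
$U{\left(d,s \right)} = -8$ ($U{\left(d,s \right)} = -6 + \frac{-6 - 0}{3} = -6 + \frac{-6 + 0}{3} = -6 + \frac{1}{3} \left(-6\right) = -6 - 2 = -8$)
$U{\left(7,-11 \right)} 523 = \left(-8\right) 523 = -4184$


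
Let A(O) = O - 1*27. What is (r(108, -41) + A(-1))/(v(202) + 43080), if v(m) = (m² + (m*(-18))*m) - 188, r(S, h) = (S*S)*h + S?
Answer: 59768/81347 ≈ 0.73473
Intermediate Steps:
A(O) = -27 + O (A(O) = O - 27 = -27 + O)
r(S, h) = S + h*S² (r(S, h) = S²*h + S = h*S² + S = S + h*S²)
v(m) = -188 - 17*m² (v(m) = (m² + (-18*m)*m) - 188 = (m² - 18*m²) - 188 = -17*m² - 188 = -188 - 17*m²)
(r(108, -41) + A(-1))/(v(202) + 43080) = (108*(1 + 108*(-41)) + (-27 - 1))/((-188 - 17*202²) + 43080) = (108*(1 - 4428) - 28)/((-188 - 17*40804) + 43080) = (108*(-4427) - 28)/((-188 - 693668) + 43080) = (-478116 - 28)/(-693856 + 43080) = -478144/(-650776) = -478144*(-1/650776) = 59768/81347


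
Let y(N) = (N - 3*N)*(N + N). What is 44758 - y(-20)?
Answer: 46358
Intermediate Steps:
y(N) = -4*N² (y(N) = (-2*N)*(2*N) = -4*N²)
44758 - y(-20) = 44758 - (-4)*(-20)² = 44758 - (-4)*400 = 44758 - 1*(-1600) = 44758 + 1600 = 46358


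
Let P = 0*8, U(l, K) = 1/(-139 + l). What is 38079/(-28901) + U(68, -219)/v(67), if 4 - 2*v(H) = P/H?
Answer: -5436119/4103942 ≈ -1.3246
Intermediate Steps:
P = 0
v(H) = 2 (v(H) = 2 - 0/H = 2 - ½*0 = 2 + 0 = 2)
38079/(-28901) + U(68, -219)/v(67) = 38079/(-28901) + 1/((-139 + 68)*2) = 38079*(-1/28901) + (½)/(-71) = -38079/28901 - 1/71*½ = -38079/28901 - 1/142 = -5436119/4103942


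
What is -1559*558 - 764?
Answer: -870686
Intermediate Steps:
-1559*558 - 764 = -869922 - 764 = -870686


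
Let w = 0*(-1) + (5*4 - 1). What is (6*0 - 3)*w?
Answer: -57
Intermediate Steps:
w = 19 (w = 0 + (20 - 1) = 0 + 19 = 19)
(6*0 - 3)*w = (6*0 - 3)*19 = (0 - 3)*19 = -3*19 = -57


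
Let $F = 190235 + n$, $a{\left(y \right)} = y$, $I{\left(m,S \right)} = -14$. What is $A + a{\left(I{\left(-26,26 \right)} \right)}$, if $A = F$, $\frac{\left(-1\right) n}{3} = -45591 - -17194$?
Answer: $275412$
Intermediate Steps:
$n = 85191$ ($n = - 3 \left(-45591 - -17194\right) = - 3 \left(-45591 + 17194\right) = \left(-3\right) \left(-28397\right) = 85191$)
$F = 275426$ ($F = 190235 + 85191 = 275426$)
$A = 275426$
$A + a{\left(I{\left(-26,26 \right)} \right)} = 275426 - 14 = 275412$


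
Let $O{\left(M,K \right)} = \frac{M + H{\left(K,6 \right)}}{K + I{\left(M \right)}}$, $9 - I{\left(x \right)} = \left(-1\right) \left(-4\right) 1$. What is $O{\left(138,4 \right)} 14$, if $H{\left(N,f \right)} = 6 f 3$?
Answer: $\frac{1148}{3} \approx 382.67$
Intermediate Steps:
$I{\left(x \right)} = 5$ ($I{\left(x \right)} = 9 - \left(-1\right) \left(-4\right) 1 = 9 - 4 \cdot 1 = 9 - 4 = 5$)
$H{\left(N,f \right)} = 18 f$
$O{\left(M,K \right)} = \frac{108 + M}{5 + K}$ ($O{\left(M,K \right)} = \frac{M + 18 \cdot 6}{K + 5} = \frac{M + 108}{5 + K} = \frac{108 + M}{5 + K}$)
$O{\left(138,4 \right)} 14 = \frac{108 + 138}{5 + 4} \cdot 14 = \frac{1}{9} \cdot 246 \cdot 14 = \frac{82}{3} \cdot 14 = \frac{1148}{3}$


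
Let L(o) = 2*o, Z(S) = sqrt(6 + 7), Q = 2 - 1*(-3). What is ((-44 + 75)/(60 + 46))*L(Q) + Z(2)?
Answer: 155/53 + sqrt(13) ≈ 6.5301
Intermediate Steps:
Q = 5 (Q = 2 + 3 = 5)
Z(S) = sqrt(13)
((-44 + 75)/(60 + 46))*L(Q) + Z(2) = ((-44 + 75)/(60 + 46))*(2*5) + sqrt(13) = (31/106)*10 + sqrt(13) = 155/53 + sqrt(13)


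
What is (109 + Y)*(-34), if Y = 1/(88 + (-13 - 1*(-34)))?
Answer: -403988/109 ≈ -3706.3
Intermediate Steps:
Y = 1/109 (Y = 1/(88 + (-13 + 34)) = 1/(88 + 21) = 1/109 ≈ 0.0091743)
(109 + Y)*(-34) = (109 + 1/109)*(-34) = (11882/109)*(-34) = -403988/109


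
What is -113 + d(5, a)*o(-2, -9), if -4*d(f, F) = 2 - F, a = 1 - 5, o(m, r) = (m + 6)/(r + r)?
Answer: -338/3 ≈ -112.67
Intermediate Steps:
o(m, r) = (6 + m)/(2*r) (o(m, r) = (6 + m)/((2*r)) = (6 + m)*(1/(2*r)) = (6 + m)/(2*r))
a = -4
d(f, F) = -½ + F/4 (d(f, F) = -(2 - F)/4 = -½ + F/4)
-113 + d(5, a)*o(-2, -9) = -113 + (-½ + (¼)*(-4))*((½)*(6 - 2)/(-9)) = -113 + (-½ - 1)*((½)*(-⅑)*4) = -113 - 3/2*(-2/9) = -113 + ⅓ = -338/3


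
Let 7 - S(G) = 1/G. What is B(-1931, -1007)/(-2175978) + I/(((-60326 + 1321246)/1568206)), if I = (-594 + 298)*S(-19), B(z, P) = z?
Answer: -16918582960873609/6516368676930 ≈ -2596.3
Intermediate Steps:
S(G) = 7 - 1/G
I = -39664/19 (I = (-594 + 298)*(7 - 1/(-19)) = -296*(7 - 1*(-1/19)) = -296*(7 + 1/19) = -296*134/19 = -39664/19 ≈ -2087.6)
B(-1931, -1007)/(-2175978) + I/(((-60326 + 1321246)/1568206)) = -1931/(-2175978) - 39664*1568206/(-60326 + 1321246)/19 = -1931*(-1/2175978) - 39664/(19*(1260920*(1/1568206))) = 1931/2175978 - 39664/(19*630460/784103) = 1931/2175978 - 39664/19*784103/630460 = 1931/2175978 - 7775165348/2994685 = -16918582960873609/6516368676930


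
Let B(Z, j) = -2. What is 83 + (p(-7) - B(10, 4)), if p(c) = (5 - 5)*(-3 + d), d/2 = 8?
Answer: 85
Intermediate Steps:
d = 16 (d = 2*8 = 16)
p(c) = 0 (p(c) = (5 - 5)*(-3 + 16) = 0*13 = 0)
83 + (p(-7) - B(10, 4)) = 83 + (0 - 1*(-2)) = 83 + (0 + 2) = 83 + 2 = 85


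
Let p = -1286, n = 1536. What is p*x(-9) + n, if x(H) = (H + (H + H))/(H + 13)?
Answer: 20433/2 ≈ 10217.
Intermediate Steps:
x(H) = 3*H/(13 + H) (x(H) = (H + 2*H)/(13 + H) = (3*H)/(13 + H) = 3*H/(13 + H))
p*x(-9) + n = -3858*(-9)/(13 - 9) + 1536 = -3858*(-9)/4 + 1536 = -1286*(-27/4) + 1536 = 17361/2 + 1536 = 20433/2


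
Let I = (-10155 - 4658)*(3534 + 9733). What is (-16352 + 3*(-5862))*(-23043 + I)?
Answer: 6670415954932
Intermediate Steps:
I = -196524071 (I = -14813*13267 = -196524071)
(-16352 + 3*(-5862))*(-23043 + I) = (-16352 + 3*(-5862))*(-23043 - 196524071) = (-16352 - 17586)*(-196547114) = -33938*(-196547114) = 6670415954932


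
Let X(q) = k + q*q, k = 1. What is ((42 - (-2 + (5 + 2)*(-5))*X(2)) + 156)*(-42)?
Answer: -16086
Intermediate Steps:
X(q) = 1 + q**2 (X(q) = 1 + q*q = 1 + q**2)
((42 - (-2 + (5 + 2)*(-5))*X(2)) + 156)*(-42) = ((42 - (-2 + (5 + 2)*(-5))*(1 + 2**2)) + 156)*(-42) = ((42 - (-2 + 7*(-5))*(1 + 4)) + 156)*(-42) = ((42 - (-2 - 35)*5) + 156)*(-42) = ((42 - (-37)*5) + 156)*(-42) = ((42 - 1*(-185)) + 156)*(-42) = ((42 + 185) + 156)*(-42) = (227 + 156)*(-42) = 383*(-42) = -16086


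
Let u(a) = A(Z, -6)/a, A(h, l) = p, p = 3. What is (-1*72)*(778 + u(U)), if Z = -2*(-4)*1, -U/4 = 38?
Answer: -1064277/19 ≈ -56015.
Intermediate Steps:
U = -152 (U = -4*38 = -152)
Z = 8 (Z = 8*1 = 8)
A(h, l) = 3
u(a) = 3/a
(-1*72)*(778 + u(U)) = (-1*72)*(778 + 3/(-152)) = -72*(778 + 3*(-1/152)) = -72*(778 - 3/152) = -72*118253/152 = -1064277/19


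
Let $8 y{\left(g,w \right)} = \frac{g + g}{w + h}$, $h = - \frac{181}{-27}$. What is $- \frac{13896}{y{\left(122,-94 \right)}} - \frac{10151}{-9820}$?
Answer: $\frac{71475902753}{1797060} \approx 39774.0$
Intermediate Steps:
$h = \frac{181}{27}$ ($h = \left(-181\right) \left(- \frac{1}{27}\right) = \frac{181}{27} \approx 6.7037$)
$y{\left(g,w \right)} = \frac{g}{4 \left(\frac{181}{27} + w\right)}$ ($y{\left(g,w \right)} = \frac{\left(g + g\right) \frac{1}{w + \frac{181}{27}}}{8} = \frac{2 g \frac{1}{\frac{181}{27} + w}}{8} = \frac{g}{4 \left(\frac{181}{27} + w\right)}$)
$- \frac{13896}{y{\left(122,-94 \right)}} - \frac{10151}{-9820} = - \frac{13896}{\frac{27}{4} \cdot 122 \frac{1}{181 + 27 \left(-94\right)}} - \frac{10151}{-9820} = - \frac{13896}{\frac{27}{4} \cdot 122 \frac{1}{181 - 2538}} - - \frac{10151}{9820} = - \frac{13896}{\frac{27}{4} \cdot 122 \frac{1}{-2357}} + \frac{10151}{9820} = - \frac{13896}{\frac{27}{4} \cdot 122 \left(- \frac{1}{2357}\right)} + \frac{10151}{9820} = - \frac{13896}{- \frac{1647}{4714}} + \frac{10151}{9820} = \left(-13896\right) \left(- \frac{4714}{1647}\right) + \frac{10151}{9820} = \frac{7278416}{183} + \frac{10151}{9820} = \frac{71475902753}{1797060}$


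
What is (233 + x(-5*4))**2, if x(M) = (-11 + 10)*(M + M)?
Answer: 74529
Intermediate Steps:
x(M) = -2*M
(233 + x(-5*4))**2 = (233 - (-10)*4)**2 = (233 - 2*(-20))**2 = (233 + 40)**2 = 273**2 = 74529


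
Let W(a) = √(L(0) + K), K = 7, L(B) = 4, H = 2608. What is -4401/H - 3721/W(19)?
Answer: -27/16 - 3721*√11/11 ≈ -1123.6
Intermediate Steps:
W(a) = √11 (W(a) = √(4 + 7) = √11)
-4401/H - 3721/W(19) = -4401/2608 - 3721*√11/11 = -4401*1/2608 - 3721*√11/11 = -27/16 - 3721*√11/11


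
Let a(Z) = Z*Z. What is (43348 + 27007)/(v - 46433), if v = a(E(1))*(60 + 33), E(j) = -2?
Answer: -70355/46061 ≈ -1.5274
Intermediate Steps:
a(Z) = Z**2
v = 372 (v = (-2)**2*(60 + 33) = 4*93 = 372)
(43348 + 27007)/(v - 46433) = (43348 + 27007)/(372 - 46433) = 70355/(-46061) = 70355*(-1/46061) = -70355/46061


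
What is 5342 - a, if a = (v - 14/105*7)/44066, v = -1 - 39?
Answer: 1765504597/330495 ≈ 5342.0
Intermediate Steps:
v = -40
a = -307/330495 (a = (-40 - 14/105*7)/44066 = (-40 - 14*1/105*7)*(1/44066) = (-40 - 2/15*7)*(1/44066) = (-40 - 14/15)*(1/44066) = -614/15*1/44066 = -307/330495 ≈ -0.00092891)
5342 - a = 5342 - 1*(-307/330495) = 5342 + 307/330495 = 1765504597/330495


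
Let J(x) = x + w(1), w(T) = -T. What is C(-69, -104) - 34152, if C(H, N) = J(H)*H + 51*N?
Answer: -34626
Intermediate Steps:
J(x) = -1 + x (J(x) = x - 1*1 = x - 1 = -1 + x)
C(H, N) = 51*N + H*(-1 + H) (C(H, N) = (-1 + H)*H + 51*N = H*(-1 + H) + 51*N = 51*N + H*(-1 + H))
C(-69, -104) - 34152 = (51*(-104) - 69*(-1 - 69)) - 34152 = (-5304 - 69*(-70)) - 34152 = (-5304 + 4830) - 34152 = -474 - 34152 = -34626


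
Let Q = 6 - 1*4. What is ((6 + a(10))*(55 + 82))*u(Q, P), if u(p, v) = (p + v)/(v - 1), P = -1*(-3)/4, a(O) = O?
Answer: -24112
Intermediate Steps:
Q = 2 (Q = 6 - 4 = 2)
P = ¾ (P = 3*(¼) = ¾ ≈ 0.75000)
u(p, v) = (p + v)/(-1 + v)
((6 + a(10))*(55 + 82))*u(Q, P) = ((6 + 10)*(55 + 82))*((2 + ¾)/(-1 + ¾)) = (16*137)*((11/4)/(-¼)) = 2192*(-4*11/4) = 2192*(-11) = -24112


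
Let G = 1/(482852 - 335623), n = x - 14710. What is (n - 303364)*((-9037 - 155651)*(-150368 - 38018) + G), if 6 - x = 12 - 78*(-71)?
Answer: -1478211620909909078114/147229 ≈ -1.0040e+16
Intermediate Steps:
x = -5544 (x = 6 - (12 - 78*(-71)) = 6 - (12 + 5538) = 6 - 1*5550 = 6 - 5550 = -5544)
n = -20254 (n = -5544 - 14710 = -20254)
G = 1/147229 ≈ 6.7921e-6
(n - 303364)*((-9037 - 155651)*(-150368 - 38018) + G) = (-20254 - 303364)*((-9037 - 155651)*(-150368 - 38018) + 1/147229) = -323618*(-164688*(-188386) + 1/147229) = -323618*(31024913568 + 1/147229) = -323618*4567766999703073/147229 = -1478211620909909078114/147229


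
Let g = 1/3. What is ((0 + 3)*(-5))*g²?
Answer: -5/3 ≈ -1.6667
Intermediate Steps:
g = ⅓ (g = 1*(⅓) = ⅓ ≈ 0.33333)
((0 + 3)*(-5))*g² = ((0 + 3)*(-5))*(⅓)² = (3*(-5))*(⅑) = -15*⅑ = -5/3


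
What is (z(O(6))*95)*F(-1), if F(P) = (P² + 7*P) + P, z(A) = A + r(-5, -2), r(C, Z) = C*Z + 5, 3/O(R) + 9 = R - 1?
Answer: -37905/4 ≈ -9476.3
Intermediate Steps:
O(R) = 3/(-10 + R) (O(R) = 3/(-9 + (R - 1)) = 3/(-9 + (-1 + R)) = 3/(-10 + R))
r(C, Z) = 5 + C*Z
z(A) = 15 + A (z(A) = A + (5 - 5*(-2)) = A + (5 + 10) = A + 15 = 15 + A)
F(P) = P² + 8*P
(z(O(6))*95)*F(-1) = ((15 + 3/(-10 + 6))*95)*(-(8 - 1)) = ((15 + 3/(-4))*95)*(-1*7) = ((15 + 3*(-¼))*95)*(-7) = ((15 - ¾)*95)*(-7) = ((57/4)*95)*(-7) = (5415/4)*(-7) = -37905/4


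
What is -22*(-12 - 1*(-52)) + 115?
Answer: -765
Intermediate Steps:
-22*(-12 - 1*(-52)) + 115 = -22*(-12 + 52) + 115 = -22*40 + 115 = -880 + 115 = -765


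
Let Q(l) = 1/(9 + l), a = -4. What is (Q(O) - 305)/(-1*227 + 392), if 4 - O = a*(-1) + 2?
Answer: -194/105 ≈ -1.8476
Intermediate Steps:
O = -2 (O = 4 - (-4*(-1) + 2) = 4 - (4 + 2) = 4 - 1*6 = 4 - 6 = -2)
(Q(O) - 305)/(-1*227 + 392) = (1/(9 - 2) - 305)/(-1*227 + 392) = (1/7 - 305)/(-227 + 392) = (⅐ - 305)/165 = -2134/7*1/165 = -194/105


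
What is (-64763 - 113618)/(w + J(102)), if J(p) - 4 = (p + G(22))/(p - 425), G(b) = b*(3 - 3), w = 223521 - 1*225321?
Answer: 3389239/34130 ≈ 99.304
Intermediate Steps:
w = -1800 (w = 223521 - 225321 = -1800)
G(b) = 0 (G(b) = b*0 = 0)
J(p) = 4 + p/(-425 + p) (J(p) = 4 + (p + 0)/(p - 425) = 4 + p/(-425 + p))
(-64763 - 113618)/(w + J(102)) = (-64763 - 113618)/(-1800 + 5*(-340 + 102)/(-425 + 102)) = -178381/(-1800 + 5*(-238)/(-323)) = -178381/(-1800 + 5*(-1/323)*(-238)) = -178381/(-1800 + 70/19) = -178381/(-34130/19) = -178381*(-19/34130) = 3389239/34130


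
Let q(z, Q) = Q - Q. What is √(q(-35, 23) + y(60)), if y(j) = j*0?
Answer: 0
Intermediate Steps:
y(j) = 0
q(z, Q) = 0
√(q(-35, 23) + y(60)) = √(0 + 0) = √0 = 0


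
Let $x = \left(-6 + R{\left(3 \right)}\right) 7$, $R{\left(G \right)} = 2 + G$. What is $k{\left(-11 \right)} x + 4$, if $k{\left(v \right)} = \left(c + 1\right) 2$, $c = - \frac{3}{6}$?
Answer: $-3$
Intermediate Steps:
$c = - \frac{1}{2}$ ($c = \left(-3\right) \frac{1}{6} = - \frac{1}{2} \approx -0.5$)
$x = -7$ ($x = \left(-6 + \left(2 + 3\right)\right) 7 = \left(-6 + 5\right) 7 = \left(-1\right) 7 = -7$)
$k{\left(v \right)} = 1$ ($k{\left(v \right)} = \left(- \frac{1}{2} + 1\right) 2 = \frac{1}{2} \cdot 2 = 1$)
$k{\left(-11 \right)} x + 4 = 1 \left(-7\right) + 4 = -7 + 4 = -3$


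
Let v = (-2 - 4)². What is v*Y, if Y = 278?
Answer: 10008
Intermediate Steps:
v = 36 (v = (-6)² = 36)
v*Y = 36*278 = 10008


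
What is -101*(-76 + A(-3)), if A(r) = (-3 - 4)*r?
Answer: 5555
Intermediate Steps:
A(r) = -7*r
-101*(-76 + A(-3)) = -101*(-76 - 7*(-3)) = -101*(-76 + 21) = -101*(-55) = 5555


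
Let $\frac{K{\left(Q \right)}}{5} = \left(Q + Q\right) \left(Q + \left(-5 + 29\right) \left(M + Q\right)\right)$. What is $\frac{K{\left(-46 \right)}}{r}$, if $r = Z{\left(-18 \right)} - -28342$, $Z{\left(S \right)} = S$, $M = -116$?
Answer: $\frac{452410}{7081} \approx 63.891$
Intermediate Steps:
$r = 28324$ ($r = -18 - -28342 = -18 + 28342 = 28324$)
$K{\left(Q \right)} = 10 Q \left(-2784 + 25 Q\right)$ ($K{\left(Q \right)} = 5 \left(Q + Q\right) \left(Q + \left(-5 + 29\right) \left(-116 + Q\right)\right) = 5 \cdot 2 Q \left(Q + 24 \left(-116 + Q\right)\right) = 5 \cdot 2 Q \left(Q + \left(-2784 + 24 Q\right)\right) = 5 \cdot 2 Q \left(-2784 + 25 Q\right) = 10 Q \left(-2784 + 25 Q\right)$)
$\frac{K{\left(-46 \right)}}{r} = \frac{10 \left(-46\right) \left(-2784 + 25 \left(-46\right)\right)}{28324} = 10 \left(-46\right) \left(-2784 - 1150\right) \frac{1}{28324} = 10 \left(-46\right) \left(-3934\right) \frac{1}{28324} = 1809640 \cdot \frac{1}{28324} = \frac{452410}{7081}$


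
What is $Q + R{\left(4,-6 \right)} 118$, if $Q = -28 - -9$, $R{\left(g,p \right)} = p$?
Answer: $-727$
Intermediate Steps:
$Q = -19$ ($Q = -28 + 9 = -19$)
$Q + R{\left(4,-6 \right)} 118 = -19 - 708 = -727$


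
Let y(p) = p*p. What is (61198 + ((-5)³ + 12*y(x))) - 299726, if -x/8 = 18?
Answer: 10179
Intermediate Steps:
x = -144 (x = -8*18 = -144)
y(p) = p²
(61198 + ((-5)³ + 12*y(x))) - 299726 = (61198 + ((-5)³ + 12*(-144)²)) - 299726 = (61198 + (-125 + 12*20736)) - 299726 = (61198 + (-125 + 248832)) - 299726 = (61198 + 248707) - 299726 = 309905 - 299726 = 10179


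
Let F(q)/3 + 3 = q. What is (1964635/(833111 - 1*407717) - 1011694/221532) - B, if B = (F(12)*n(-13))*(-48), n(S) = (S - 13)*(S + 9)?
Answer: 529242964882669/3926599317 ≈ 1.3478e+5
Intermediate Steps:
F(q) = -9 + 3*q
n(S) = (-13 + S)*(9 + S)
B = -134784 (B = ((-9 + 3*12)*(-117 + (-13)² - 4*(-13)))*(-48) = ((-9 + 36)*(-117 + 169 + 52))*(-48) = (27*104)*(-48) = 2808*(-48) = -134784)
(1964635/(833111 - 1*407717) - 1011694/221532) - B = (1964635/(833111 - 1*407717) - 1011694/221532) - 1*(-134784) = (1964635/(833111 - 407717) - 1011694*1/221532) + 134784 = (1964635/425394 - 505847/110766) + 134784 = 202540141/3926599317 + 134784 = 529242964882669/3926599317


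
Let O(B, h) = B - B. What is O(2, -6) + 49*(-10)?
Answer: -490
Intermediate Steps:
O(B, h) = 0
O(2, -6) + 49*(-10) = 0 + 49*(-10) = 0 - 490 = -490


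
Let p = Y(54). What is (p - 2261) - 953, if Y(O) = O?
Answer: -3160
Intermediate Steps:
p = 54
(p - 2261) - 953 = (54 - 2261) - 953 = -2207 - 953 = -3160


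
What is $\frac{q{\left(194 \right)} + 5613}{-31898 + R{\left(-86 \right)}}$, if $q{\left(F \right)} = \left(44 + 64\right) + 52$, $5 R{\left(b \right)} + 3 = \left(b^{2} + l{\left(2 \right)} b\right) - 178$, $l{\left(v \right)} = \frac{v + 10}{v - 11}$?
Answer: $- \frac{3765}{19847} \approx -0.1897$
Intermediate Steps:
$l{\left(v \right)} = \frac{10 + v}{-11 + v}$
$R{\left(b \right)} = - \frac{181}{5} - \frac{4 b}{15} + \frac{b^{2}}{5}$ ($R{\left(b \right)} = - \frac{3}{5} + \frac{\left(b^{2} + \frac{10 + 2}{-11 + 2} b\right) - 178}{5} = - \frac{3}{5} + \frac{\left(b^{2} + \frac{1}{-9} \cdot 12 b\right) - 178}{5} = - \frac{3}{5} + \frac{\left(b^{2} + \left(- \frac{1}{9}\right) 12 b\right) - 178}{5} = - \frac{3}{5} + \frac{\left(b^{2} - \frac{4 b}{3}\right) - 178}{5} = - \frac{3}{5} + \frac{-178 + b^{2} - \frac{4 b}{3}}{5} = - \frac{3}{5} - \left(\frac{178}{5} - \frac{b^{2}}{5} + \frac{4 b}{15}\right) = - \frac{181}{5} - \frac{4 b}{15} + \frac{b^{2}}{5}$)
$q{\left(F \right)} = 160$ ($q{\left(F \right)} = 108 + 52 = 160$)
$\frac{q{\left(194 \right)} + 5613}{-31898 + R{\left(-86 \right)}} = \frac{160 + 5613}{-31898 - \left(\frac{199}{15} - \frac{7396}{5}\right)} = \frac{5773}{-31898 + \left(- \frac{181}{5} + \frac{344}{15} + \frac{1}{5} \cdot 7396\right)} = \frac{5773}{-31898 + \left(- \frac{181}{5} + \frac{344}{15} + \frac{7396}{5}\right)} = \frac{5773}{-31898 + \frac{21989}{15}} = \frac{5773}{- \frac{456481}{15}} = 5773 \left(- \frac{15}{456481}\right) = - \frac{3765}{19847}$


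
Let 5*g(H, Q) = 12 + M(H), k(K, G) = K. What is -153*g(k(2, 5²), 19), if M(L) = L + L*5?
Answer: -3672/5 ≈ -734.40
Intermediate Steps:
M(L) = 6*L (M(L) = L + 5*L = 6*L)
g(H, Q) = 12/5 + 6*H/5 (g(H, Q) = (12 + 6*H)/5 = 12/5 + 6*H/5)
-153*g(k(2, 5²), 19) = -153*(12/5 + (6/5)*2) = -153*(12/5 + 12/5) = -153*24/5 = -3672/5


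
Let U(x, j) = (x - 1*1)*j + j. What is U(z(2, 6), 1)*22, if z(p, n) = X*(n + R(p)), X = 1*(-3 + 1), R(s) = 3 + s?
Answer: -484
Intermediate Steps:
X = -2 (X = 1*(-2) = -2)
z(p, n) = -6 - 2*n - 2*p (z(p, n) = -2*(n + (3 + p)) = -2*(3 + n + p) = -6 - 2*n - 2*p)
U(x, j) = j + j*(-1 + x) (U(x, j) = (x - 1)*j + j = (-1 + x)*j + j = j*(-1 + x) + j = j + j*(-1 + x))
U(z(2, 6), 1)*22 = (1*(-6 - 2*6 - 2*2))*22 = (1*(-6 - 12 - 4))*22 = (1*(-22))*22 = -22*22 = -484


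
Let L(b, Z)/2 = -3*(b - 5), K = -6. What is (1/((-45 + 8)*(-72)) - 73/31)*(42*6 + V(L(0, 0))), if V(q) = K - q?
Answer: -583323/1147 ≈ -508.56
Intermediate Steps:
L(b, Z) = 30 - 6*b (L(b, Z) = 2*(-3*(b - 5)) = 2*(-3*(-5 + b)) = 2*(15 - 3*b) = 30 - 6*b)
V(q) = -6 - q
(1/((-45 + 8)*(-72)) - 73/31)*(42*6 + V(L(0, 0))) = (1/((-45 + 8)*(-72)) - 73/31)*(42*6 + (-6 - (30 - 6*0))) = (-1/72/(-37) - 73*1/31)*(252 + (-6 - (30 + 0))) = (-1/37*(-1/72) - 73/31)*(252 + (-6 - 1*30)) = (1/2664 - 73/31)*(252 + (-6 - 30)) = -194441*(252 - 36)/82584 = -194441/82584*216 = -583323/1147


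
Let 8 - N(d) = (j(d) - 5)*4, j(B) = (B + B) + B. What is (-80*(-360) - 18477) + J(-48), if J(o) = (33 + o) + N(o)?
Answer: 10912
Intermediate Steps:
j(B) = 3*B (j(B) = 2*B + B = 3*B)
N(d) = 28 - 12*d (N(d) = 8 - (3*d - 5)*4 = 8 - (-5 + 3*d)*4 = 8 - (-20 + 12*d) = 8 + (20 - 12*d) = 28 - 12*d)
J(o) = 61 - 11*o (J(o) = (33 + o) + (28 - 12*o) = 61 - 11*o)
(-80*(-360) - 18477) + J(-48) = (-80*(-360) - 18477) + (61 - 11*(-48)) = (28800 - 18477) + (61 + 528) = 10323 + 589 = 10912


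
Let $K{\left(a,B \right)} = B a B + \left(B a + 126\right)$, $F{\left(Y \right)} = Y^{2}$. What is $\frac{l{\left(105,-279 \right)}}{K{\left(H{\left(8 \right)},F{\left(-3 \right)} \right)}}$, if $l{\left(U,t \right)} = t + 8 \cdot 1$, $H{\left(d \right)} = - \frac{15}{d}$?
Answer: $\frac{1084}{171} \approx 6.3392$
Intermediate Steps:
$l{\left(U,t \right)} = 8 + t$ ($l{\left(U,t \right)} = t + 8 = 8 + t$)
$K{\left(a,B \right)} = 126 + B a + a B^{2}$ ($K{\left(a,B \right)} = a B^{2} + \left(126 + B a\right) = 126 + B a + a B^{2}$)
$\frac{l{\left(105,-279 \right)}}{K{\left(H{\left(8 \right)},F{\left(-3 \right)} \right)}} = \frac{8 - 279}{126 + \left(-3\right)^{2} \left(- \frac{15}{8}\right) + - \frac{15}{8} \left(\left(-3\right)^{2}\right)^{2}} = - \frac{271}{126 + 9 \left(\left(-15\right) \frac{1}{8}\right) + \left(-15\right) \frac{1}{8} \cdot 9^{2}} = - \frac{271}{126 + 9 \left(- \frac{15}{8}\right) - \frac{1215}{8}} = - \frac{271}{126 - \frac{135}{8} - \frac{1215}{8}} = - \frac{271}{- \frac{171}{4}} = \left(-271\right) \left(- \frac{4}{171}\right) = \frac{1084}{171}$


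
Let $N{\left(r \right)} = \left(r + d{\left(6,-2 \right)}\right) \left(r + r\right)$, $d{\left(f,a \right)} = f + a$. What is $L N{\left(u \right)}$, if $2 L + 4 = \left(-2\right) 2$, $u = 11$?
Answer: $-1320$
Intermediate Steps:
$d{\left(f,a \right)} = a + f$
$N{\left(r \right)} = 2 r \left(4 + r\right)$ ($N{\left(r \right)} = \left(r + \left(-2 + 6\right)\right) \left(r + r\right) = \left(r + 4\right) 2 r = \left(4 + r\right) 2 r = 2 r \left(4 + r\right)$)
$L = -4$ ($L = -2 + \frac{\left(-2\right) 2}{2} = -2 + \frac{1}{2} \left(-4\right) = -2 - 2 = -4$)
$L N{\left(u \right)} = - 4 \cdot 2 \cdot 11 \left(4 + 11\right) = - 4 \cdot 2 \cdot 11 \cdot 15 = \left(-4\right) 330 = -1320$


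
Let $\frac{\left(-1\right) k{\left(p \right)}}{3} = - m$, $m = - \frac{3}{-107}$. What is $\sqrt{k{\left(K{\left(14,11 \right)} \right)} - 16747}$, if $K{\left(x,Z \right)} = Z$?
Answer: $\frac{4 i \sqrt{11983465}}{107} \approx 129.41 i$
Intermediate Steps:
$m = \frac{3}{107}$ ($m = \left(-3\right) \left(- \frac{1}{107}\right) = \frac{3}{107} \approx 0.028037$)
$k{\left(p \right)} = \frac{9}{107}$ ($k{\left(p \right)} = - 3 \left(\left(-1\right) \frac{3}{107}\right) = \left(-3\right) \left(- \frac{3}{107}\right) = \frac{9}{107}$)
$\sqrt{k{\left(K{\left(14,11 \right)} \right)} - 16747} = \sqrt{\frac{9}{107} - 16747} = \sqrt{- \frac{1791920}{107}} = \frac{4 i \sqrt{11983465}}{107}$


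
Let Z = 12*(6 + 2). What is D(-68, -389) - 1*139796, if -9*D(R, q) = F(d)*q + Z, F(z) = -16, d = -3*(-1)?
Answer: -1264484/9 ≈ -1.4050e+5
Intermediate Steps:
d = 3
Z = 96 (Z = 12*8 = 96)
D(R, q) = -32/3 + 16*q/9 (D(R, q) = -(-16*q + 96)/9 = -(96 - 16*q)/9 = -32/3 + 16*q/9)
D(-68, -389) - 1*139796 = (-32/3 + (16/9)*(-389)) - 1*139796 = (-32/3 - 6224/9) - 139796 = -6320/9 - 139796 = -1264484/9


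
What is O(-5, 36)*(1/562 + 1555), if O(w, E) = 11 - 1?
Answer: 4369555/281 ≈ 15550.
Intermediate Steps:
O(w, E) = 10
O(-5, 36)*(1/562 + 1555) = 10*(1/562 + 1555) = 10*(873911/562) = 4369555/281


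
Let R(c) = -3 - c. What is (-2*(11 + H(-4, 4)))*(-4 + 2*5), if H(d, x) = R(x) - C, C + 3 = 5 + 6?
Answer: 48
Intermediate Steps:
C = 8 (C = -3 + (5 + 6) = -3 + 11 = 8)
H(d, x) = -11 - x (H(d, x) = (-3 - x) - 1*8 = (-3 - x) - 8 = -11 - x)
(-2*(11 + H(-4, 4)))*(-4 + 2*5) = (-2*(11 + (-11 - 1*4)))*(-4 + 2*5) = (-2*(11 + (-11 - 4)))*(-4 + 10) = -2*(11 - 15)*6 = -2*(-4)*6 = 8*6 = 48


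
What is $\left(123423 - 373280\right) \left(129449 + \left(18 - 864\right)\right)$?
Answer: $-32132359771$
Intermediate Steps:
$\left(123423 - 373280\right) \left(129449 + \left(18 - 864\right)\right) = - 249857 \left(129449 + \left(18 - 864\right)\right) = - 249857 \left(129449 - 846\right) = \left(-249857\right) 128603 = -32132359771$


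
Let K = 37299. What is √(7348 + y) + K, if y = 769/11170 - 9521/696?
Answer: 37299 + √27705678972457530/1943580 ≈ 37385.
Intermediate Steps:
y = -52907173/3887160 (y = 769*(1/11170) - 9521*1/696 = 769/11170 - 9521/696 = -52907173/3887160 ≈ -13.611)
√(7348 + y) + K = √(7348 - 52907173/3887160) + 37299 = √(28509944507/3887160) + 37299 = √27705678972457530/1943580 + 37299 = 37299 + √27705678972457530/1943580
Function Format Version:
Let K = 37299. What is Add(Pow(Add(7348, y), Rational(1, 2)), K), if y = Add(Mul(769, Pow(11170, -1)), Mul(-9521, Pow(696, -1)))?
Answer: Add(37299, Mul(Rational(1, 1943580), Pow(27705678972457530, Rational(1, 2)))) ≈ 37385.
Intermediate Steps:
y = Rational(-52907173, 3887160) (y = Add(Mul(769, Rational(1, 11170)), Mul(-9521, Rational(1, 696))) = Add(Rational(769, 11170), Rational(-9521, 696)) = Rational(-52907173, 3887160) ≈ -13.611)
Add(Pow(Add(7348, y), Rational(1, 2)), K) = Add(Pow(Add(7348, Rational(-52907173, 3887160)), Rational(1, 2)), 37299) = Add(Pow(Rational(28509944507, 3887160), Rational(1, 2)), 37299) = Add(Mul(Rational(1, 1943580), Pow(27705678972457530, Rational(1, 2))), 37299) = Add(37299, Mul(Rational(1, 1943580), Pow(27705678972457530, Rational(1, 2))))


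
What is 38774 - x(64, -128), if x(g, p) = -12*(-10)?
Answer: 38654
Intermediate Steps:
x(g, p) = 120
38774 - x(64, -128) = 38774 - 1*120 = 38774 - 120 = 38654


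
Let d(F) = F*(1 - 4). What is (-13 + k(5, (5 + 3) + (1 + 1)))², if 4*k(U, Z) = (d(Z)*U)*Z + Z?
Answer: 594441/4 ≈ 1.4861e+5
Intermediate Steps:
d(F) = -3*F (d(F) = F*(-3) = -3*F)
k(U, Z) = Z/4 - 3*U*Z²/4 (k(U, Z) = (((-3*Z)*U)*Z + Z)/4 = ((-3*U*Z)*Z + Z)/4 = (-3*U*Z² + Z)/4 = (Z - 3*U*Z²)/4 = Z/4 - 3*U*Z²/4)
(-13 + k(5, (5 + 3) + (1 + 1)))² = (-13 + ((5 + 3) + (1 + 1))*(1 - 3*5*((5 + 3) + (1 + 1)))/4)² = (-13 + (8 + 2)*(1 - 3*5*(8 + 2))/4)² = (-13 + (¼)*10*(1 - 3*5*10))² = (-13 + (¼)*10*(1 - 150))² = (-13 + (¼)*10*(-149))² = (-13 - 745/2)² = (-771/2)² = 594441/4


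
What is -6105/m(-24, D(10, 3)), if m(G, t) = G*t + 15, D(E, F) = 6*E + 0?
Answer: 407/95 ≈ 4.2842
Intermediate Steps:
D(E, F) = 6*E
m(G, t) = 15 + G*t
-6105/m(-24, D(10, 3)) = -6105/(15 - 144*10) = -6105/(15 - 24*60) = -6105/(15 - 1440) = -6105/(-1425) = -6105*(-1/1425) = 407/95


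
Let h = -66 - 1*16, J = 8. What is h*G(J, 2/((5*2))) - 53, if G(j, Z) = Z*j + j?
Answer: -4201/5 ≈ -840.20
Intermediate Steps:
G(j, Z) = j + Z*j
h = -82 (h = -66 - 16 = -82)
h*G(J, 2/((5*2))) - 53 = -656*(1 + 2/((5*2))) - 53 = -656*(1 + 2/10) - 53 = -656*(1 + 2*(⅒)) - 53 = -656*(1 + ⅕) - 53 = -656*6/5 - 53 = -82*48/5 - 53 = -3936/5 - 53 = -4201/5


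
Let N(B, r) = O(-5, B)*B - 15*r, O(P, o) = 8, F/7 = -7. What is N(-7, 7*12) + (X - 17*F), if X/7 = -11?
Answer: -560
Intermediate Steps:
F = -49 (F = 7*(-7) = -49)
X = -77 (X = 7*(-11) = -77)
N(B, r) = -15*r + 8*B (N(B, r) = 8*B - 15*r = -15*r + 8*B)
N(-7, 7*12) + (X - 17*F) = (-105*12 + 8*(-7)) + (-77 - 17*(-49)) = (-15*84 - 56) + (-77 + 833) = (-1260 - 56) + 756 = -1316 + 756 = -560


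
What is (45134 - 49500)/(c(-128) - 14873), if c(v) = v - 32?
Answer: 4366/15033 ≈ 0.29043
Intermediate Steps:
c(v) = -32 + v
(45134 - 49500)/(c(-128) - 14873) = (45134 - 49500)/((-32 - 128) - 14873) = -4366/(-160 - 14873) = -4366/(-15033) = -4366*(-1/15033) = 4366/15033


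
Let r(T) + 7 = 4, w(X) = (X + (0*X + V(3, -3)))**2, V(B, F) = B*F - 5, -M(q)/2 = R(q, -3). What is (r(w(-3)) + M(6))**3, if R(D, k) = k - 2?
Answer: 343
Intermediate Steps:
R(D, k) = -2 + k
M(q) = 10 (M(q) = -2*(-2 - 3) = -2*(-5) = 10)
V(B, F) = -5 + B*F
w(X) = (-14 + X)**2 (w(X) = (X + (0*X + (-5 + 3*(-3))))**2 = (X + (0 + (-5 - 9)))**2 = (X + (0 - 14))**2 = (X - 14)**2 = (-14 + X)**2)
r(T) = -3 (r(T) = -7 + 4 = -3)
(r(w(-3)) + M(6))**3 = (-3 + 10)**3 = 7**3 = 343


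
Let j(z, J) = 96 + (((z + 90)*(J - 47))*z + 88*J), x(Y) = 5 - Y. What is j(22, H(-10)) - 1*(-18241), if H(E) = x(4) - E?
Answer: -69399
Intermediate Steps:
H(E) = 1 - E (H(E) = (5 - 1*4) - E = (5 - 4) - E = 1 - E)
j(z, J) = 96 + 88*J + z*(-47 + J)*(90 + z) (j(z, J) = 96 + (((90 + z)*(-47 + J))*z + 88*J) = 96 + (((-47 + J)*(90 + z))*z + 88*J) = 96 + (z*(-47 + J)*(90 + z) + 88*J) = 96 + (88*J + z*(-47 + J)*(90 + z)) = 96 + 88*J + z*(-47 + J)*(90 + z))
j(22, H(-10)) - 1*(-18241) = (96 - 4230*22 - 47*22² + 88*(1 - 1*(-10)) + (1 - 1*(-10))*22² + 90*(1 - 1*(-10))*22) - 1*(-18241) = (96 - 93060 - 47*484 + 88*(1 + 10) + (1 + 10)*484 + 90*(1 + 10)*22) + 18241 = (96 - 93060 - 22748 + 88*11 + 11*484 + 90*11*22) + 18241 = (96 - 93060 - 22748 + 968 + 5324 + 21780) + 18241 = -87640 + 18241 = -69399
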